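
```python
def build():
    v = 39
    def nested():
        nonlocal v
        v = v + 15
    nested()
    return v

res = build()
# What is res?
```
54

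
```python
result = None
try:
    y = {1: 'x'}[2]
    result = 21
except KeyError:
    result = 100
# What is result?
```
100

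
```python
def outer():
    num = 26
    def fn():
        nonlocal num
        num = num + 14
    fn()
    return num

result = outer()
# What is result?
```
40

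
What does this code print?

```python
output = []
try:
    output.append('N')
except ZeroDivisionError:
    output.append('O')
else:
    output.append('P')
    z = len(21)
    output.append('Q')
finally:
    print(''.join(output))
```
NP

Try succeeds, else appends 'P', TypeError in else is uncaught, finally prints before exception propagates ('Q' never appended)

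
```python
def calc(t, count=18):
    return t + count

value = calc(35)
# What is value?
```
53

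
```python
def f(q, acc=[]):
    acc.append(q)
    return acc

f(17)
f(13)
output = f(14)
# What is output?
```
[17, 13, 14]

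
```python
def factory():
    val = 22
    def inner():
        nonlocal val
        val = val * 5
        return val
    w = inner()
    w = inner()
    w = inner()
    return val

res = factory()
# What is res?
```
2750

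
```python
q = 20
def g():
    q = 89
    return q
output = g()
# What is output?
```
89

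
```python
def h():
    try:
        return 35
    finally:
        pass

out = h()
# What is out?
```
35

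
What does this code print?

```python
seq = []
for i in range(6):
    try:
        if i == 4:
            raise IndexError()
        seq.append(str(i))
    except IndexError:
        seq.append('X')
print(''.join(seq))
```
0123X5

Exception on i=4 caught, loop continues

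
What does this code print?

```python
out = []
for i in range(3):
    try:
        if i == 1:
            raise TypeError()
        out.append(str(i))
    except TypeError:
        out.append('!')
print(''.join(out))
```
0!2

Exception on i=1 caught, loop continues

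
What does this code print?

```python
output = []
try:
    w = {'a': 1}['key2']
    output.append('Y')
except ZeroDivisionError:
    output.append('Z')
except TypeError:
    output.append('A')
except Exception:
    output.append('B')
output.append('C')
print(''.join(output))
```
BC

KeyError not specifically caught, falls to Exception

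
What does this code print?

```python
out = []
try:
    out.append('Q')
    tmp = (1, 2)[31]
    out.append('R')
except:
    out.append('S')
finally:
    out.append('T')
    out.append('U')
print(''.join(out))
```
QSTU

Code before exception runs, then except, then all of finally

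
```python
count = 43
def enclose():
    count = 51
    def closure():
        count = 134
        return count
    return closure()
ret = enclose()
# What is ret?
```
134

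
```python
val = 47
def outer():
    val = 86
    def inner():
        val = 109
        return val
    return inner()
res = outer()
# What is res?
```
109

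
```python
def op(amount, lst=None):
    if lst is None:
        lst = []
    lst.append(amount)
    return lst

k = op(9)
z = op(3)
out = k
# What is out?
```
[9]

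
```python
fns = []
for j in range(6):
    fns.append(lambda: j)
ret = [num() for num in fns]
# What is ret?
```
[5, 5, 5, 5, 5, 5]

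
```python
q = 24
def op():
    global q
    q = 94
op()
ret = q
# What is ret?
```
94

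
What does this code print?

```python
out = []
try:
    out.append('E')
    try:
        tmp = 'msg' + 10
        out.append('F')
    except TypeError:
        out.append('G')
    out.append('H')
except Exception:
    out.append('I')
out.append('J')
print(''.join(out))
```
EGHJ

Inner exception caught by inner handler, outer continues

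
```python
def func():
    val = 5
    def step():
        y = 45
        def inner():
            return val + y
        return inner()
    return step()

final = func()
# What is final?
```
50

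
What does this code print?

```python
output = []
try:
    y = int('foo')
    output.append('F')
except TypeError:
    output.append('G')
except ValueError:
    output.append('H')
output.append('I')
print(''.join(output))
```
HI

ValueError is caught by its specific handler, not TypeError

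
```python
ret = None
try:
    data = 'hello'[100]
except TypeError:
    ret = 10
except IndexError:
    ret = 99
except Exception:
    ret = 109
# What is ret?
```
99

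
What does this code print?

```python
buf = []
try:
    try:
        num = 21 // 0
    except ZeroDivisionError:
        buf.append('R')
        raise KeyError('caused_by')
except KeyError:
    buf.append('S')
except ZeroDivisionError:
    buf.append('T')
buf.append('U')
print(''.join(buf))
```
RSU

KeyError raised and caught, original ZeroDivisionError not re-raised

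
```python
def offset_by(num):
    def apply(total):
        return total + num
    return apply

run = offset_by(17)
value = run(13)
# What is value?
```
30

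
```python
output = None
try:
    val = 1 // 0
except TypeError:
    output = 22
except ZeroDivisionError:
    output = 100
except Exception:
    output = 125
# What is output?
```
100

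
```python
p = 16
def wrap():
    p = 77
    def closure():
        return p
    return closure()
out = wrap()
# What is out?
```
77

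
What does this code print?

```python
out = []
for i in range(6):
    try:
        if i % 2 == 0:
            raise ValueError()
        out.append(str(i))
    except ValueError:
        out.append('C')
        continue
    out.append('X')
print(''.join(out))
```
C1XC3XC5X

continue in except skips rest of loop body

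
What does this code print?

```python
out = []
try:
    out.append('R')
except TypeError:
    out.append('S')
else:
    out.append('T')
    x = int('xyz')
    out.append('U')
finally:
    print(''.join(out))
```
RT

Try succeeds, else appends 'T', ValueError in else is uncaught, finally prints before exception propagates ('U' never appended)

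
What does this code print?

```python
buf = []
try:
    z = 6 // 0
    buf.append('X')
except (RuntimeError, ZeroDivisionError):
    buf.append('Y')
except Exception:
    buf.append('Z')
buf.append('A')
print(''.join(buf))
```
YA

ZeroDivisionError matches tuple containing it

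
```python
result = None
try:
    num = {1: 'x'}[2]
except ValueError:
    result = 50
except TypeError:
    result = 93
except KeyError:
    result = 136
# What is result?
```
136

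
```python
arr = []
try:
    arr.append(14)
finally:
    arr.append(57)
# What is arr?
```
[14, 57]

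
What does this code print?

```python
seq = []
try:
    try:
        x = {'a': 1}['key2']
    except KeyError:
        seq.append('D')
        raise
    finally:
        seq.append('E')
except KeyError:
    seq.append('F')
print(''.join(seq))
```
DEF

finally runs before re-raised exception propagates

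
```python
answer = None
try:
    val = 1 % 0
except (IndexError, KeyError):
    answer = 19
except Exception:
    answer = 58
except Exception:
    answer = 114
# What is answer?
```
58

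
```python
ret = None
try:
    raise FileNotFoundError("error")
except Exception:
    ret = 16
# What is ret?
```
16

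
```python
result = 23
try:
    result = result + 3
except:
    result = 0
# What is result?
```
26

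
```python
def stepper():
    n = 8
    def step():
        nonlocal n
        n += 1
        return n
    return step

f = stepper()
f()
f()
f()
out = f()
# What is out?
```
12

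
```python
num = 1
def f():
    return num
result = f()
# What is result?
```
1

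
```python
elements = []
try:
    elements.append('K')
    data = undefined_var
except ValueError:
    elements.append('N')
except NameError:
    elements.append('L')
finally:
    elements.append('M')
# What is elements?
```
['K', 'L', 'M']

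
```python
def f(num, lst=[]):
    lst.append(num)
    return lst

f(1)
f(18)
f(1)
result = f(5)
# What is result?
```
[1, 18, 1, 5]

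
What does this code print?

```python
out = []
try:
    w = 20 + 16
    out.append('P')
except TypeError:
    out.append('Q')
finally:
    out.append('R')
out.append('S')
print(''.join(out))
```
PRS

finally runs after normal execution too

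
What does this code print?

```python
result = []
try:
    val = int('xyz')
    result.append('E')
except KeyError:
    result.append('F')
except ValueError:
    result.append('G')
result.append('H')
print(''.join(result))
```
GH

ValueError is caught by its specific handler, not KeyError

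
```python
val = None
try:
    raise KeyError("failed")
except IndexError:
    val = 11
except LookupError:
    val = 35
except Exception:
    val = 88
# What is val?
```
35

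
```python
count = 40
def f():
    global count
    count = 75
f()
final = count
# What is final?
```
75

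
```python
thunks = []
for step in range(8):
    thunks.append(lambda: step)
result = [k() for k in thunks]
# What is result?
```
[7, 7, 7, 7, 7, 7, 7, 7]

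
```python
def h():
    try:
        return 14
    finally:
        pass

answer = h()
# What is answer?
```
14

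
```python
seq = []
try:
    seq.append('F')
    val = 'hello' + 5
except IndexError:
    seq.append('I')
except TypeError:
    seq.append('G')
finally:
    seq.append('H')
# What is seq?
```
['F', 'G', 'H']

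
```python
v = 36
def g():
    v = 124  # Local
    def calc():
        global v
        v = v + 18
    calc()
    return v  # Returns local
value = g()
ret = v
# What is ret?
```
54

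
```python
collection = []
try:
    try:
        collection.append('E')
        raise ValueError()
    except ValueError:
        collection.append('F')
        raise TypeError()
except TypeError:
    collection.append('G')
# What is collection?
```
['E', 'F', 'G']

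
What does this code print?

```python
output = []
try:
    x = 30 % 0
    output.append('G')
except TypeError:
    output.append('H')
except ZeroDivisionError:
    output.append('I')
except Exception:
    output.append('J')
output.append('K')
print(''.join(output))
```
IK

ZeroDivisionError matches before generic Exception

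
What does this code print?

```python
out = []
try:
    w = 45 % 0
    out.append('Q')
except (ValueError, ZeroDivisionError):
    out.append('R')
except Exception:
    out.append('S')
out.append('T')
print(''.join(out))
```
RT

ZeroDivisionError matches tuple containing it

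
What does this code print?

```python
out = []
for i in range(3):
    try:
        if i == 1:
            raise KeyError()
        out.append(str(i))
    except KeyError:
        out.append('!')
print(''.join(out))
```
0!2

Exception on i=1 caught, loop continues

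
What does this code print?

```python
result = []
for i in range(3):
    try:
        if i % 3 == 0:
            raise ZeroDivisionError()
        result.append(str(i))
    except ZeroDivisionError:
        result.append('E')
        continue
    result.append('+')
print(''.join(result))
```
E1+2+

continue in except skips rest of loop body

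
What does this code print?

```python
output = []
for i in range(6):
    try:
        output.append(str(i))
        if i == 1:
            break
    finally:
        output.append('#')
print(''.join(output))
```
0#1#

finally runs even when breaking out of loop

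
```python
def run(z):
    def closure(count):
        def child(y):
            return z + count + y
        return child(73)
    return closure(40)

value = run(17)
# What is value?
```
130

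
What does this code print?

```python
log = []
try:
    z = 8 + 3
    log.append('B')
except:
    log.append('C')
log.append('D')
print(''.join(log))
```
BD

No exception, try block completes normally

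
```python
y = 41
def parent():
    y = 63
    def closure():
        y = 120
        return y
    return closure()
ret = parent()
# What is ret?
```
120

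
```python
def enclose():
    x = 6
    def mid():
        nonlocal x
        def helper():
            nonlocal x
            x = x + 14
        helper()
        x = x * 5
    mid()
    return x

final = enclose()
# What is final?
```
100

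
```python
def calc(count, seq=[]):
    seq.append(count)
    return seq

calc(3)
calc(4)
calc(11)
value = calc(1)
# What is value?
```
[3, 4, 11, 1]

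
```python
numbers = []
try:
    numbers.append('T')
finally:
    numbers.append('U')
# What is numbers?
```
['T', 'U']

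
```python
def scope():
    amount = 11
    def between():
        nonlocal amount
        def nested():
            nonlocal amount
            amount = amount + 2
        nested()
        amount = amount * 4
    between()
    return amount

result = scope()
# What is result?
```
52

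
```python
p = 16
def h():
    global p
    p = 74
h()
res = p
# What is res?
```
74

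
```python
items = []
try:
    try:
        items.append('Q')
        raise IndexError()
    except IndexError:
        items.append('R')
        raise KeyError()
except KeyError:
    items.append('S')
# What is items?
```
['Q', 'R', 'S']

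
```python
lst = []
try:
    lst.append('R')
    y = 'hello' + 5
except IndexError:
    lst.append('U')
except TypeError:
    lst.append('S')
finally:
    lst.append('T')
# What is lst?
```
['R', 'S', 'T']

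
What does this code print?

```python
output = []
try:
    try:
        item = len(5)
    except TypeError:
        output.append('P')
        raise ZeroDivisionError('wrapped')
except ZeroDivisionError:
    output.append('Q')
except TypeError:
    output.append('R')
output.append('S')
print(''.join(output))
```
PQS

ZeroDivisionError raised and caught, original TypeError not re-raised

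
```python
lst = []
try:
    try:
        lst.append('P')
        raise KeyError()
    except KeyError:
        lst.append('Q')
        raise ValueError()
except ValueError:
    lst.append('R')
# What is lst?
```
['P', 'Q', 'R']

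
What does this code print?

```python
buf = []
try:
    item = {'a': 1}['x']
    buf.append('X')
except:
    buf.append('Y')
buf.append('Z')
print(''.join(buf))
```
YZ

Exception raised in try, caught by bare except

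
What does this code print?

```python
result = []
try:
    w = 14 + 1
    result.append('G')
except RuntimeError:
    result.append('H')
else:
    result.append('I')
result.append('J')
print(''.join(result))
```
GIJ

else block runs when no exception occurs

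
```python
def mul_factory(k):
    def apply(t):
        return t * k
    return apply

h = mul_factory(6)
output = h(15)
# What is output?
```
90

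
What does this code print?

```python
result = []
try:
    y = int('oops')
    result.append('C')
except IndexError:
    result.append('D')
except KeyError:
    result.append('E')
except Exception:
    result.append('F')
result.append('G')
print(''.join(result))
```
FG

ValueError not specifically caught, falls to Exception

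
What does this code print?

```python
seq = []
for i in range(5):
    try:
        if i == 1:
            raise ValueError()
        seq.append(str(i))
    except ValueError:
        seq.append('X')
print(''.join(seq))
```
0X234

Exception on i=1 caught, loop continues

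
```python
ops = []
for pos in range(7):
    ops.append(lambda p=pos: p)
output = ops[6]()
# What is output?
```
6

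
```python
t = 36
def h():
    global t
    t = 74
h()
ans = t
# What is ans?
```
74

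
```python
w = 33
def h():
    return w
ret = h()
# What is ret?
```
33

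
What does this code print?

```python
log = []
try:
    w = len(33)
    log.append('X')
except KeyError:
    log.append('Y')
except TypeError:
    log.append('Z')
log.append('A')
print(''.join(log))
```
ZA

TypeError is caught by its specific handler, not KeyError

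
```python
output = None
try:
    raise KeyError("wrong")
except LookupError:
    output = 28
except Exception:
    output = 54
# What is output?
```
28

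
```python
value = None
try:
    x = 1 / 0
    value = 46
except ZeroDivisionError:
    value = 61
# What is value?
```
61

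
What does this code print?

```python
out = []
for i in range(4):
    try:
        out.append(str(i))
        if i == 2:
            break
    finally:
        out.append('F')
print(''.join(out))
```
0F1F2F

finally runs even when breaking out of loop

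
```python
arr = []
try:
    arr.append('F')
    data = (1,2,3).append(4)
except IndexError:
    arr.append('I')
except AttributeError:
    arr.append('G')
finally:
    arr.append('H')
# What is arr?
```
['F', 'G', 'H']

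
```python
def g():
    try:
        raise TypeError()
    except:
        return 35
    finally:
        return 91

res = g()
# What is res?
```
91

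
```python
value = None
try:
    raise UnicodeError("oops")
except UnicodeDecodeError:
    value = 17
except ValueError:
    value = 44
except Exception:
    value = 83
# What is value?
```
44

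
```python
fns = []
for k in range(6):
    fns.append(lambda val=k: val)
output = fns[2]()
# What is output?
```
2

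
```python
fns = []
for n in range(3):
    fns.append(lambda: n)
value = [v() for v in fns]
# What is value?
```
[2, 2, 2]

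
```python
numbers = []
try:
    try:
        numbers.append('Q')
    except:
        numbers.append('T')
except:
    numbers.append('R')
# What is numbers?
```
['Q']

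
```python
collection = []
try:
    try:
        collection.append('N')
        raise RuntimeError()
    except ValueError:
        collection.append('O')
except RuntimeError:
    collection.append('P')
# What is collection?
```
['N', 'P']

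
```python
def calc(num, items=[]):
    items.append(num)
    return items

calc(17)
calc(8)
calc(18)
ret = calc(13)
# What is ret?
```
[17, 8, 18, 13]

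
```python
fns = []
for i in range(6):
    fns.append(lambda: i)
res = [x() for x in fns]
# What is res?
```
[5, 5, 5, 5, 5, 5]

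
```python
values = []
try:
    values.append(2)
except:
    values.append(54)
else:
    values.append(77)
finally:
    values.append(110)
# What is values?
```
[2, 77, 110]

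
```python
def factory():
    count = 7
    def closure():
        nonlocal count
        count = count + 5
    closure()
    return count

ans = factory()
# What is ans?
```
12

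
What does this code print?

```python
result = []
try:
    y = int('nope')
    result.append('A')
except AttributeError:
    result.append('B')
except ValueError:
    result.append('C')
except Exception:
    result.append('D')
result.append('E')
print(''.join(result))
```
CE

ValueError matches before generic Exception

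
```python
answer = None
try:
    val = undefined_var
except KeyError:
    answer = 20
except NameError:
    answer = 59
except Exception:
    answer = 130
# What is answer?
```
59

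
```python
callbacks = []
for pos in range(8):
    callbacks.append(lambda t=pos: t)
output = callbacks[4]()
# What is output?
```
4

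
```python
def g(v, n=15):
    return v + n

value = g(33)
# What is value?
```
48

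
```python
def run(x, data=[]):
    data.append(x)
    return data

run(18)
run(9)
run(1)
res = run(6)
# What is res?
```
[18, 9, 1, 6]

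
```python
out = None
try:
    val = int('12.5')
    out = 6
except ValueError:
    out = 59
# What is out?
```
59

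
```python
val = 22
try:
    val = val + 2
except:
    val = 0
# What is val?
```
24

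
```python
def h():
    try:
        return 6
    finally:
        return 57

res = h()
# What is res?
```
57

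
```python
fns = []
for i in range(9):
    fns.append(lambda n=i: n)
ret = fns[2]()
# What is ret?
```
2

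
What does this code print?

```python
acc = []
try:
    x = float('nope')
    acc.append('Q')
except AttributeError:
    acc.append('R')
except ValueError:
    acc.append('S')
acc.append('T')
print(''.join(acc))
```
ST

ValueError is caught by its specific handler, not AttributeError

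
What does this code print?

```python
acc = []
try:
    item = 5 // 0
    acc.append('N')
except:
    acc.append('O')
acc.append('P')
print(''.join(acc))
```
OP

Exception raised in try, caught by bare except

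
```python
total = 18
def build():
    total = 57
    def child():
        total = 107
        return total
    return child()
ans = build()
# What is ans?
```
107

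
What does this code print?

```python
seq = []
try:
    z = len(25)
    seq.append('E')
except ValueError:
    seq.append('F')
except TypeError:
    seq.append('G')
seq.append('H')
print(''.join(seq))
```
GH

TypeError is caught by its specific handler, not ValueError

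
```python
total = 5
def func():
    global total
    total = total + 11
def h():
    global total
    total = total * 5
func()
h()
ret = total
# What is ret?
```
80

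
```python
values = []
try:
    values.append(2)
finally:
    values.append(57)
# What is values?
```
[2, 57]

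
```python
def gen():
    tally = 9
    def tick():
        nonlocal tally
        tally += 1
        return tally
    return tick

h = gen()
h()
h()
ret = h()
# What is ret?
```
12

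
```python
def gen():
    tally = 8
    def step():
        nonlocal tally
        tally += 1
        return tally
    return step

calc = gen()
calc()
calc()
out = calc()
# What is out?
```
11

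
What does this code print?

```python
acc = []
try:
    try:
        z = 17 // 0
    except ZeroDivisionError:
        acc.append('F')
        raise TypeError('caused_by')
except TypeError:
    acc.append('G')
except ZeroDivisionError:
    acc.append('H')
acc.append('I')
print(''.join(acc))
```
FGI

TypeError raised and caught, original ZeroDivisionError not re-raised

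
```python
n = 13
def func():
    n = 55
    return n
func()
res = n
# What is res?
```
13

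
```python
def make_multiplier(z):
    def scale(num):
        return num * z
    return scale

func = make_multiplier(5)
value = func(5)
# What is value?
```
25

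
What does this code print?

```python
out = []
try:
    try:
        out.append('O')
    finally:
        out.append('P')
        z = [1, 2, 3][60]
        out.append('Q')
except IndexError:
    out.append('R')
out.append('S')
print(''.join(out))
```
OPRS

Exception in inner finally caught by outer except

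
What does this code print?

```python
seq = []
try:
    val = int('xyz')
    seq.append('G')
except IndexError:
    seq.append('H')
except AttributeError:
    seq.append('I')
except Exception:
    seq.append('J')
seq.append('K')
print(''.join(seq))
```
JK

ValueError not specifically caught, falls to Exception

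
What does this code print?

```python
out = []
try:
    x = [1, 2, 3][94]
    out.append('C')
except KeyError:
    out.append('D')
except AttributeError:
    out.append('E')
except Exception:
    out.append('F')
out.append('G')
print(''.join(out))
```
FG

IndexError not specifically caught, falls to Exception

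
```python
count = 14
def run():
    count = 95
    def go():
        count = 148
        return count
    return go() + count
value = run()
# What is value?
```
243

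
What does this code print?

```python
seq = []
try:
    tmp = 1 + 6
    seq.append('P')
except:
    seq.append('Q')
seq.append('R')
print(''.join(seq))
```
PR

No exception, try block completes normally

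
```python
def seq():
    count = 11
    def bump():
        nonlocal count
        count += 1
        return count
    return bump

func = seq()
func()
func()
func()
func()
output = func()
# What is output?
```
16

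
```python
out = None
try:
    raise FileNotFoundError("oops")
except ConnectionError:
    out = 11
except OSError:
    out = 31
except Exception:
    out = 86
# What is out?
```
31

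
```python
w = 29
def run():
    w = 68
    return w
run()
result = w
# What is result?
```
29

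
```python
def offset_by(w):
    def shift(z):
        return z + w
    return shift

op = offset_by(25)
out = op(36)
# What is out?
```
61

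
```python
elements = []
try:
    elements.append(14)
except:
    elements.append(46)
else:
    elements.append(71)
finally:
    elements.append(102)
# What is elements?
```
[14, 71, 102]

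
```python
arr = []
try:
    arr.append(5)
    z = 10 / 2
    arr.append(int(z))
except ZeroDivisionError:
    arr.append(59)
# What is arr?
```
[5, 5]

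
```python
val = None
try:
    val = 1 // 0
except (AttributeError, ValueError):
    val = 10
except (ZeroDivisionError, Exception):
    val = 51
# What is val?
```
51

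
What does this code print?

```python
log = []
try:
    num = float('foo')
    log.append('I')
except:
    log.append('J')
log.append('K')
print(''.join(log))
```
JK

Exception raised in try, caught by bare except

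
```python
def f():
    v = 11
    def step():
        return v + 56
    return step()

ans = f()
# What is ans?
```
67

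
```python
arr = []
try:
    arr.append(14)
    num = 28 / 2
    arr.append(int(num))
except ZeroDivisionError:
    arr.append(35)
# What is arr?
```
[14, 14]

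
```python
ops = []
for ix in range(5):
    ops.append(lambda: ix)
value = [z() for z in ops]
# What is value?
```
[4, 4, 4, 4, 4]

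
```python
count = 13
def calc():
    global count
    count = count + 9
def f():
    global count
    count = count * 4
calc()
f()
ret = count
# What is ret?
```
88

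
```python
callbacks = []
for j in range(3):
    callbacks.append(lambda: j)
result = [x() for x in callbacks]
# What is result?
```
[2, 2, 2]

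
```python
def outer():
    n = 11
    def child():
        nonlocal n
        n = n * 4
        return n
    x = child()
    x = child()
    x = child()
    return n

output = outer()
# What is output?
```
704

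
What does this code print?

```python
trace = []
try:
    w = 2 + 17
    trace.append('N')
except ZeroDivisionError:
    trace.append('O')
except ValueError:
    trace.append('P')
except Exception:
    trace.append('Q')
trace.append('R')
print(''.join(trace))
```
NR

No exception, try block completes normally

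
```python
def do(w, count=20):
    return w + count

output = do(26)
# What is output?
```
46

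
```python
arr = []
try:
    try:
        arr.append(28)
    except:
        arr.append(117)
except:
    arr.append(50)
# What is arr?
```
[28]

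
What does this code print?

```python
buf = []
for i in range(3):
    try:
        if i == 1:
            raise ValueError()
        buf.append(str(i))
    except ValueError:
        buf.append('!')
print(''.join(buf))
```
0!2

Exception on i=1 caught, loop continues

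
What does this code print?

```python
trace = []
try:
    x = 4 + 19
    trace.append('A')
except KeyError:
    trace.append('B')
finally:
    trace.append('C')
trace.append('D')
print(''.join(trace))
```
ACD

finally runs after normal execution too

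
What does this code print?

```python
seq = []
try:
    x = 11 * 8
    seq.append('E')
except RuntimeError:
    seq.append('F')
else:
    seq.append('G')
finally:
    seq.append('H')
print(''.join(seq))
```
EGH

else runs before finally when no exception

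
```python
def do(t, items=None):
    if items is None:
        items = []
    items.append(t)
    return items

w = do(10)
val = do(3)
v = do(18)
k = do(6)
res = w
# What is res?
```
[10]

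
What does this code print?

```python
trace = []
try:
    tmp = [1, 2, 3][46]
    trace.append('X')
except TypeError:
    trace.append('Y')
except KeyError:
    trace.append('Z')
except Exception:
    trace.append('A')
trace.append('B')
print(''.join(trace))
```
AB

IndexError not specifically caught, falls to Exception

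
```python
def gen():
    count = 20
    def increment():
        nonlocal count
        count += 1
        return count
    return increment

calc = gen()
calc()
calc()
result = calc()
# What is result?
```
23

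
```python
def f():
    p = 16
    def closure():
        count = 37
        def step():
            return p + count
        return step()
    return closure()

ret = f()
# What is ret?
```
53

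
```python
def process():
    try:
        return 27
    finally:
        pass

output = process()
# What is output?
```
27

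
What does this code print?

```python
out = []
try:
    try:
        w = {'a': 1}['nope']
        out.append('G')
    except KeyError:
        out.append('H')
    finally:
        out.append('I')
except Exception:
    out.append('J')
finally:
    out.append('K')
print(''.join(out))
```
HIK

Both finally blocks run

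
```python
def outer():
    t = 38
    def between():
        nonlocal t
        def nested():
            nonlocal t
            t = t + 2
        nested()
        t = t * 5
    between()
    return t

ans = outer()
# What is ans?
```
200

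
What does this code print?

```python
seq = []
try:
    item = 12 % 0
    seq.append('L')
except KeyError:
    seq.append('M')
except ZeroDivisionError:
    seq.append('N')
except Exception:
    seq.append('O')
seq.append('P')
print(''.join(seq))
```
NP

ZeroDivisionError matches before generic Exception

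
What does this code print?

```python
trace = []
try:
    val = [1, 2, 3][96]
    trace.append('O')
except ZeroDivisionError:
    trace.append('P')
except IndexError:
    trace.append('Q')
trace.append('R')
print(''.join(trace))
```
QR

IndexError is caught by its specific handler, not ZeroDivisionError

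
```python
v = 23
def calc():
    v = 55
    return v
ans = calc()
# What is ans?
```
55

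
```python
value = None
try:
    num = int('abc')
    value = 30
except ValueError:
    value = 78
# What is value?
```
78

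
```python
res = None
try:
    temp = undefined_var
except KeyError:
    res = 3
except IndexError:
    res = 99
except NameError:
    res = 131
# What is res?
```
131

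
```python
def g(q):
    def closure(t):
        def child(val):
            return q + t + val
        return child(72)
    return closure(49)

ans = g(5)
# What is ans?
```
126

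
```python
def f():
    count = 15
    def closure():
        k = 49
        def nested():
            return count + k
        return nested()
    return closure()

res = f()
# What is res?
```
64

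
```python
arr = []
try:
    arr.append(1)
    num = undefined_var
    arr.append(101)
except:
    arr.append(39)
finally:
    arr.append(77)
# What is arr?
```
[1, 39, 77]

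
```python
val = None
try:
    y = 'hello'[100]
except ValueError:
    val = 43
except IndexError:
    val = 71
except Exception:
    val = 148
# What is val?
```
71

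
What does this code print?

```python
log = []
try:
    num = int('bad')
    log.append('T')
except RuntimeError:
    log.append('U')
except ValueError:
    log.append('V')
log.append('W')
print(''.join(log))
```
VW

ValueError is caught by its specific handler, not RuntimeError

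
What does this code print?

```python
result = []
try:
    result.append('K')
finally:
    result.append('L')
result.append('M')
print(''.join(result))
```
KLM

try/finally without except, no exception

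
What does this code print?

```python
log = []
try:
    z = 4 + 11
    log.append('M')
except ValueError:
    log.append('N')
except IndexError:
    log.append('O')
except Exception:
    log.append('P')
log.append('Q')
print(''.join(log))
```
MQ

No exception, try block completes normally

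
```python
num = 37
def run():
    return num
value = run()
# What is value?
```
37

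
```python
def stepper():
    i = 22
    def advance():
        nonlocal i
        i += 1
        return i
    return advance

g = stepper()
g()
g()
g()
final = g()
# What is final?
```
26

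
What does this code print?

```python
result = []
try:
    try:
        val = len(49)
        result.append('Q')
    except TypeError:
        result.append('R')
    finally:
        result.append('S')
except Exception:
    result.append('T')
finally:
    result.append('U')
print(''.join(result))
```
RSU

Both finally blocks run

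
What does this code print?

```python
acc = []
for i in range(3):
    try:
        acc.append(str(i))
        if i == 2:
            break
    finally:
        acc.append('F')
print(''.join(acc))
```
0F1F2F

finally runs even when breaking out of loop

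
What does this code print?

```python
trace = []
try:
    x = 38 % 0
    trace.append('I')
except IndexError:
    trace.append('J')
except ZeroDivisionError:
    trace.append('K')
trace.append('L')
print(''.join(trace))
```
KL

ZeroDivisionError is caught by its specific handler, not IndexError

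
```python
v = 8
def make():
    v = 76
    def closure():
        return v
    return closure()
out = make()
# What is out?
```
76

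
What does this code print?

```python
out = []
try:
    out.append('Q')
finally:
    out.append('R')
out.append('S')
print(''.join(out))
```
QRS

try/finally without except, no exception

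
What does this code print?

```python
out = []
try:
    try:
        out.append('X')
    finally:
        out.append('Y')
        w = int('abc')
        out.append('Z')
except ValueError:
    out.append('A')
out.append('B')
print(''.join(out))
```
XYAB

Exception in inner finally caught by outer except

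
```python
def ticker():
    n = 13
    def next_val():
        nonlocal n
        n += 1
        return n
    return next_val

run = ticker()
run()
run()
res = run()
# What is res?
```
16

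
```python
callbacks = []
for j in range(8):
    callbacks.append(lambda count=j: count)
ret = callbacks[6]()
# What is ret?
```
6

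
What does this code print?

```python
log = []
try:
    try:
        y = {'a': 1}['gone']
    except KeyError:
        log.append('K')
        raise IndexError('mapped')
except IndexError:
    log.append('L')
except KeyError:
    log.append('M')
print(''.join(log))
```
KL

New IndexError raised, caught by outer IndexError handler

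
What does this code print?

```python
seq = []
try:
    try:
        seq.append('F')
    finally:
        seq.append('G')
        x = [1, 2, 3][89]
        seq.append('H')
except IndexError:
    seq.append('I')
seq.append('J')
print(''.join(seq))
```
FGIJ

Exception in inner finally caught by outer except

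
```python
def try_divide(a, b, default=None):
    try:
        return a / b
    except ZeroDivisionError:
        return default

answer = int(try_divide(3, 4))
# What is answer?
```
0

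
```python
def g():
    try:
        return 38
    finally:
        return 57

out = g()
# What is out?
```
57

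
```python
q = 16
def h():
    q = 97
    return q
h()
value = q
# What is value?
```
16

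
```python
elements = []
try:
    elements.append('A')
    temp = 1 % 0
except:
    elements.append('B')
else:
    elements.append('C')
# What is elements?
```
['A', 'B']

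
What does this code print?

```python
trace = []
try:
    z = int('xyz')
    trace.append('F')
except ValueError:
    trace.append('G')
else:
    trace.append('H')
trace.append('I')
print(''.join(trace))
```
GI

else block skipped when exception is caught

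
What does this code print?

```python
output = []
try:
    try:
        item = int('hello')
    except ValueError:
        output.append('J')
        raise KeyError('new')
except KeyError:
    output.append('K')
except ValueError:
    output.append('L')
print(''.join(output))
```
JK

New KeyError raised, caught by outer KeyError handler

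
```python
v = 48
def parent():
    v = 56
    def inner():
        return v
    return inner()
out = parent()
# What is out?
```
56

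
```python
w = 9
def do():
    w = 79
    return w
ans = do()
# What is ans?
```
79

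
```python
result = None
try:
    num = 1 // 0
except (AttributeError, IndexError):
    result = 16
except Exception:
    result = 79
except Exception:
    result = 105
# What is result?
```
79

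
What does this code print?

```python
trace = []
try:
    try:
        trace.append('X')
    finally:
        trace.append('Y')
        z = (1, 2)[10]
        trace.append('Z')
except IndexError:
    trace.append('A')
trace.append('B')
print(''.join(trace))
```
XYAB

Exception in inner finally caught by outer except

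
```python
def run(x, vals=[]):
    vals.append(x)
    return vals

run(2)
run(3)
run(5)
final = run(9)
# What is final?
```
[2, 3, 5, 9]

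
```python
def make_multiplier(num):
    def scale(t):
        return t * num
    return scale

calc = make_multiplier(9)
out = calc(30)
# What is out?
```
270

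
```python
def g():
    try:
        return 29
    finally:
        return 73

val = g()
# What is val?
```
73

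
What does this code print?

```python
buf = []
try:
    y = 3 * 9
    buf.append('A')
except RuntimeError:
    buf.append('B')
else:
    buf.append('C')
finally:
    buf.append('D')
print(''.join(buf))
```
ACD

else runs before finally when no exception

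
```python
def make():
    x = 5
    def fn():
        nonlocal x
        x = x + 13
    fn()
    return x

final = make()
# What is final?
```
18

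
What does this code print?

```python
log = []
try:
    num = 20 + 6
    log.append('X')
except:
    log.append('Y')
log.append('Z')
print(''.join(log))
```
XZ

No exception, try block completes normally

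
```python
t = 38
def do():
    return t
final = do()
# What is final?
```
38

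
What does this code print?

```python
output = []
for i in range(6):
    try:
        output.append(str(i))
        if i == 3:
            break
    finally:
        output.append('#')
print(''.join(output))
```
0#1#2#3#

finally runs even when breaking out of loop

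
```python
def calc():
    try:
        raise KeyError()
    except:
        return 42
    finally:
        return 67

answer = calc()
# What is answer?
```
67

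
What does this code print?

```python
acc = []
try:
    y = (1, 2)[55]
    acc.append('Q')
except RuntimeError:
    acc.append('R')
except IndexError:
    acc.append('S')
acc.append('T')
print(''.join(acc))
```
ST

IndexError is caught by its specific handler, not RuntimeError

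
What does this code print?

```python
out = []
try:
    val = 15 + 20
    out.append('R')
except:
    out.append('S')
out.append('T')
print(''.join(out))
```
RT

No exception, try block completes normally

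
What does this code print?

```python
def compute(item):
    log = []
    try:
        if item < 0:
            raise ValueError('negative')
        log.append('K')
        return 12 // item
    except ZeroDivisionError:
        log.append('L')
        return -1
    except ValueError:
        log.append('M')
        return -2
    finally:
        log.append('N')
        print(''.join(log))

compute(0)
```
KLN

item=0 causes ZeroDivisionError, caught, finally prints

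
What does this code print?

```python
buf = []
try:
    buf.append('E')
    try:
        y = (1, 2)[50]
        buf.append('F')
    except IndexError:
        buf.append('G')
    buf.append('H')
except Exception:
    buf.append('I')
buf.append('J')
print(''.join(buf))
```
EGHJ

Inner exception caught by inner handler, outer continues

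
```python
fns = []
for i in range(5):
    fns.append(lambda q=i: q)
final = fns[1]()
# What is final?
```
1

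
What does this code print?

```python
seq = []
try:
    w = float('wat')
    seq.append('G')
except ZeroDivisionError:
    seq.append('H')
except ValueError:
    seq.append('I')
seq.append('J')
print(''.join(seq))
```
IJ

ValueError is caught by its specific handler, not ZeroDivisionError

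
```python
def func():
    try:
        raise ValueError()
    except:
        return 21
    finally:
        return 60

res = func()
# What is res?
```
60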